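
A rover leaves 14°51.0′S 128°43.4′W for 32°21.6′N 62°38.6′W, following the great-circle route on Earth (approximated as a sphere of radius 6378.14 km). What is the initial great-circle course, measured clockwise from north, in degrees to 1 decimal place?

Δλ = 66.080° = 1.1533 rad.
y = sin Δλ · cos φ₂ = (0.9141)(0.8447) = 0.7722
x = cos φ₁ sin φ₂ − sin φ₁ cos φ₂ cos Δλ = (0.9666)(0.5352) − (-0.2563)(0.8447)(0.4055) = 0.6051
θ = atan2(y, x) = 51.91°, so the bearing is 51.9°.

51.9°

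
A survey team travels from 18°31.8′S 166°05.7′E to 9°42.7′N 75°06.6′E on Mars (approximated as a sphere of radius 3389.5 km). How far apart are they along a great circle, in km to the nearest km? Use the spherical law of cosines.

5561 km

Let φ₁ = -0.3234 rad, φ₂ = 0.1695 rad, and Δλ = -1.5880 rad.
cos c = sin φ₁ sin φ₂ + cos φ₁ cos φ₂ cos Δλ = (-0.3178)(0.1687) + (0.9482)(0.9857)(-0.0172) = -0.06968,
so c = arccos(-0.06968) = 1.64053 rad.
Distance = R·c = 3389.5 × 1.6405 ≈ 5561 km.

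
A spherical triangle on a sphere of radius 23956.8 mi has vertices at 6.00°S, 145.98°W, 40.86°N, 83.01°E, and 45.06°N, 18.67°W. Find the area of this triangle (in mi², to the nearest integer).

Side lengths (central angles): a = 1.2080, b = 2.0942, c = 2.1675 rad; semiperimeter s = 2.7348.
By l'Huilier's theorem, tan(E/4) = √[tan(s/2) tan((s−a)/2) tan((s−b)/2) tan((s−c)/2)], giving spherical excess E = 2.3610 rad.
Area = E·R² = 2.3610 × (23956.8)² ≈ 1355018441 mi².

1355018441 mi²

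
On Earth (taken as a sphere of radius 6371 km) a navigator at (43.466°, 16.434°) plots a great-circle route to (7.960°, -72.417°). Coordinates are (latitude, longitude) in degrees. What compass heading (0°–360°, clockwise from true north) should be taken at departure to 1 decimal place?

275.0°

With φ₁ = 0.7586, φ₂ = 0.1389, Δλ = -1.5507 rad, the forward-azimuth formula gives
θ = atan2( sin Δλ cos φ₂ , cos φ₁ sin φ₂ − sin φ₁ cos φ₂ cos Δλ ) = atan2(-0.9902, 0.0868) = -84.99°.
Adding 360° brings this into [0°, 360°): 275.0°.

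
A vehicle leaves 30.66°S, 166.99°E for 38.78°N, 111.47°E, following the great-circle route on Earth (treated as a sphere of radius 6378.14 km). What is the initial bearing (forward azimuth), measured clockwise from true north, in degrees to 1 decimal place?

319.9°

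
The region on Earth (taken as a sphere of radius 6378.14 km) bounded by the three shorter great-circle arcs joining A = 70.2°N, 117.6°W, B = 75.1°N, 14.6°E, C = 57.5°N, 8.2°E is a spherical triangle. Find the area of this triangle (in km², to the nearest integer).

Side lengths (central angles): a = 0.3100, b = 0.8134, c = 0.5534 rad; semiperimeter s = 0.8384.
By l'Huilier's theorem, tan(E/4) = √[tan(s/2) tan((s−a)/2) tan((s−b)/2) tan((s−c)/2)], giving spherical excess E = 0.0588 rad.
Area = E·R² = 0.0588 × (6378.14)² ≈ 2393981 km².

2393981 km²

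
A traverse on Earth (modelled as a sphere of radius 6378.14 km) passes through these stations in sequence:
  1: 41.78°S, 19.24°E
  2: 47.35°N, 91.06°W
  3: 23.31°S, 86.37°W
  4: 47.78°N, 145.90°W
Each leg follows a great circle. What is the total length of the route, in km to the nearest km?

Leg 1→2: central angle 2.2987 rad, distance 14661.6 km.
Leg 2→3: central angle 1.2355 rad, distance 7879.9 km.
Leg 3→4: central angle 1.5509 rad, distance 9891.9 km.
Total: 14661.6 + 7879.9 + 9891.9 ≈ 32433 km.

32433 km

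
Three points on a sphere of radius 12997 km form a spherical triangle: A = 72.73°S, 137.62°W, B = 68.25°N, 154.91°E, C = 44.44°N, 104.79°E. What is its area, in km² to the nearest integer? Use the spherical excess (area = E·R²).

324083390 km²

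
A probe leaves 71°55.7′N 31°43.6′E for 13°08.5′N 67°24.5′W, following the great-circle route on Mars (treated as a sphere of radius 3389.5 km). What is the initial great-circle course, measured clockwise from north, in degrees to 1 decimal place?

282.7°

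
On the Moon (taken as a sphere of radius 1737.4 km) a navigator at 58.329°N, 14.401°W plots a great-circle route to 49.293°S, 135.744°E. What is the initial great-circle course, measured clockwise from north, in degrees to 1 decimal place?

With φ₁ = 1.0180, φ₂ = -0.8603, Δλ = 2.6205 rad, the forward-azimuth formula gives
θ = atan2( sin Δλ cos φ₂ , cos φ₁ sin φ₂ − sin φ₁ cos φ₂ cos Δλ ) = atan2(0.3247, 0.0834) = 75.59°.
So the initial bearing is 75.6°.

75.6°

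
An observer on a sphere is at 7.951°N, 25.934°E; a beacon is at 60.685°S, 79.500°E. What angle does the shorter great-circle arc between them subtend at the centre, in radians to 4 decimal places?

In radians: φ₁ = 0.1388, φ₂ = -1.0592, Δλ = 53.566° = 0.9349 rad.
Haversine: a = sin²(Δφ/2) + cos φ₁ cos φ₂ sin²(Δλ/2) = 0.3179 + (0.9904)(0.4896)(0.2031) = 0.41631.
Central angle c = 2·arcsin(√a) = 1.40263 rad.
So the angular separation is 1.4026 rad.

1.4026 rad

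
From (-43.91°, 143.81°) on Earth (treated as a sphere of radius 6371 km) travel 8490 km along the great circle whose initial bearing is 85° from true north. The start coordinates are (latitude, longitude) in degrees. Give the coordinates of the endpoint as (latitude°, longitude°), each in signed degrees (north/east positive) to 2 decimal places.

-5.89°, -139.48°

Angular distance δ = d/R = 8490/6371 = 1.33260 rad; initial bearing θ = 1.4835 rad.
sin φ₂ = sin φ₁ cos δ + cos φ₁ sin δ cos θ = (-0.6935)(0.2359) + (0.7204)(0.9718)(0.0872) = -0.1026, so φ₂ = -5.89°.
Δλ = atan2(sin θ sin δ cos φ₁, cos δ − sin φ₁ sin φ₂) = atan2(0.6974, 0.1648) = 76.707°.
λ₂ = 143.810° + 76.707° = 220.52° → -139.48° after wrapping to (−180°, 180°].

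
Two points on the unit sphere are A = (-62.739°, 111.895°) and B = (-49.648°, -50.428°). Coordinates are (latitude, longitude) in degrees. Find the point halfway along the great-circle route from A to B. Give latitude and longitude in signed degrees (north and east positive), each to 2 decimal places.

The central angle between A and B is δ = 1.1649 rad.
With f = 0.5, the slerp weights are sin((1−f)δ)/sin δ = 0.5987 and sin(fδ)/sin δ = 0.5987.
Weighted sum of the unit vectors: (0.5987)·(-0.1708,0.4250,-0.8889) + (0.5987)·(0.4125,-0.4991,-0.7621) = (0.1447, -0.0444, -0.9885).
Converting back: φ = atan2(z, √(x²+y²)) = -81.30°, λ = atan2(y, x) = -17.04°.

-81.30°, -17.04°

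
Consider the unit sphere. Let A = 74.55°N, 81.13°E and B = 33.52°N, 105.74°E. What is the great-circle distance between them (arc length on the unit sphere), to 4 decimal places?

Let φ₁ = 1.3011 rad, φ₂ = 0.5850 rad, and Δλ = 0.4295 rad.
cos c = sin φ₁ sin φ₂ + cos φ₁ cos φ₂ cos Δλ = (0.9639)(0.5522) + (0.2664)(0.8337)(0.9092) = 0.73419,
so c = arccos(0.73419) = 0.74632 rad.
On the unit sphere the arc length equals the central angle: 0.7463.

0.7463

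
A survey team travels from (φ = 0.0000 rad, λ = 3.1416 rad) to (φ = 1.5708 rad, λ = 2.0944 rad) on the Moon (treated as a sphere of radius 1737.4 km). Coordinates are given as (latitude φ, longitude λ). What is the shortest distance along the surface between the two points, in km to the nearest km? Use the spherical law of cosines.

Let φ₁ = 0.0000 rad, φ₂ = 1.5708 rad, and Δλ = -1.0472 rad.
cos c = sin φ₁ sin φ₂ + cos φ₁ cos φ₂ cos Δλ = (0.0000)(1.0000) + (1.0000)(-0.0000)(0.5000) = -0.00000,
so c = arccos(-0.00000) = 1.57080 rad.
Distance = R·c = 1737.4 × 1.5708 ≈ 2729 km.

2729 km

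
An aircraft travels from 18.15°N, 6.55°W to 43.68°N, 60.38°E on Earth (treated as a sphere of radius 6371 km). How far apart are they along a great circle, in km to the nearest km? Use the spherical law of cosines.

6786 km

With latitudes φ₁ = 18.150°, φ₂ = 43.680° and longitude difference Δλ = 66.930°:
cos c = sin φ₁ sin φ₂ + cos φ₁ cos φ₂ cos Δλ = (0.3115)(0.6906) + (0.9502)(0.7232)(0.3919) = 0.48443,
so c = arccos(0.48443) = 1.06509 rad.
Distance = R·c = 6371 × 1.0651 ≈ 6786 km.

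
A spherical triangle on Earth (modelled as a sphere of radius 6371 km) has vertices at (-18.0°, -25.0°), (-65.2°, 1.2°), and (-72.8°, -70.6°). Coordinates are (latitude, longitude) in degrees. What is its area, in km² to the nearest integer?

Side lengths (central angles): a = 0.4372, b = 1.0564, c = 0.8783 rad; semiperimeter s = 1.1860.
By l'Huilier's theorem, tan(E/4) = √[tan(s/2) tan((s−a)/2) tan((s−b)/2) tan((s−c)/2)], giving spherical excess E = 0.2063 rad.
Area = E·R² = 0.2063 × (6371)² ≈ 8371744 km².

8371744 km²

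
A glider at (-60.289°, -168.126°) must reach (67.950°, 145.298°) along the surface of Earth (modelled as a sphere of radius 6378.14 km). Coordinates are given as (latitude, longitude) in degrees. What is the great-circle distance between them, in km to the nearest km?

14763 km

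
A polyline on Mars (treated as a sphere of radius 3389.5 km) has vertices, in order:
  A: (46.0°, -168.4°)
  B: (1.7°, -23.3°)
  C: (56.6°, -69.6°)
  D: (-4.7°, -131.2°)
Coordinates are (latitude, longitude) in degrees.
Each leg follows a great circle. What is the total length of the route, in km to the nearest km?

Leg A→B: central angle 2.1509 rad, distance 7290.6 km.
Leg B→C: central angle 1.1539 rad, distance 3911.2 km.
Leg C→D: central angle 1.3771 rad, distance 4667.5 km.
Total: 7290.6 + 3911.2 + 4667.5 ≈ 15869 km.

15869 km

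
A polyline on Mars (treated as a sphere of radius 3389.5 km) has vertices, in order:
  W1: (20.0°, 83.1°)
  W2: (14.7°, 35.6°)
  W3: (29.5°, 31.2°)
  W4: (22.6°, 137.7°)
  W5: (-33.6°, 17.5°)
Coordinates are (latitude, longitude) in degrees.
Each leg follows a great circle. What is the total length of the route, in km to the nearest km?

Leg W1→W2: central angle 0.7942 rad, distance 2691.9 km.
Leg W2→W3: central angle 0.2678 rad, distance 907.9 km.
Leg W3→W4: central angle 1.6098 rad, distance 5456.4 km.
Leg W4→W5: central angle 2.2136 rad, distance 7503.1 km.
Total: 2691.9 + 907.9 + 5456.4 + 7503.1 ≈ 16559 km.

16559 km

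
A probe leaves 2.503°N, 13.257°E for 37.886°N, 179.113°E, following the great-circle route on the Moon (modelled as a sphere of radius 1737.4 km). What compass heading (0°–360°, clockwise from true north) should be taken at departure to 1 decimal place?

Δλ = 165.856° = 2.8947 rad.
y = sin Δλ · cos φ₂ = (0.2444)(0.7892) = 0.1929
x = cos φ₁ sin φ₂ − sin φ₁ cos φ₂ cos Δλ = (0.9990)(0.6141) − (0.0437)(0.7892)(-0.9697) = 0.6469
θ = atan2(y, x) = 16.60°, so the bearing is 16.6°.

16.6°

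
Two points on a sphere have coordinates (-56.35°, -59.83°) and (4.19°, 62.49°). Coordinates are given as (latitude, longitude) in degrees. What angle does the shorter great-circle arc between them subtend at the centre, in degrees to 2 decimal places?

In radians: φ₁ = -0.9835, φ₂ = 0.0731, Δλ = 122.320° = 2.1349 rad.
Haversine: a = sin²(Δφ/2) + cos φ₁ cos φ₂ sin²(Δλ/2) = 0.2541 + (0.5541)(0.9973)(0.7673) = 0.67814.
Central angle c = 2·arcsin(√a) = 1.93509 rad.
So the angular separation is 110.87°.

110.87°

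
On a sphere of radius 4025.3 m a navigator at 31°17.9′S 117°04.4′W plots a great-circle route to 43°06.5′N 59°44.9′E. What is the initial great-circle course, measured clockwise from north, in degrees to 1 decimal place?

Δλ = 176.822° = 3.0861 rad.
y = sin Δλ · cos φ₂ = (0.0554)(0.7301) = 0.0405
x = cos φ₁ sin φ₂ − sin φ₁ cos φ₂ cos Δλ = (0.8545)(0.6834) − (-0.5195)(0.7301)(-0.9985) = 0.2053
θ = atan2(y, x) = 11.16°, so the bearing is 11.2°.

11.2°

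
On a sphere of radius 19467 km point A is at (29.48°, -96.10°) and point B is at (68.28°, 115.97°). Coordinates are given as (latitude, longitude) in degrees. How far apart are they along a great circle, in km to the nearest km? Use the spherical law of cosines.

26973 km

In radians: φ₁ = 0.5145, φ₂ = 1.1917, Δλ = -147.930° = -2.5819 rad.
cos c = sin φ₁ sin φ₂ + cos φ₁ cos φ₂ cos Δλ = (0.4921)(0.9290) + (0.8705)(0.3701)(-0.8474) = 0.18419,
so c = arccos(0.18419) = 1.38555 rad.
Distance = R·c = 19467 × 1.3856 ≈ 26973 km.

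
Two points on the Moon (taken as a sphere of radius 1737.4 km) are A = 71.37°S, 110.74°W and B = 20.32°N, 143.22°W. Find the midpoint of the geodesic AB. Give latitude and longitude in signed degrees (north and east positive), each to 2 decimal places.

-26.21°, -135.13°

Central angle δ = 1.6472 rad. Interpolating on the sphere with fraction f = 0.5:
P = [sin((1−f)δ)·A + sin(fδ)·B] / sin δ = 0.7358·A + 0.7358·B in Cartesian coordinates,
giving P = (-0.6359, -0.6329, -0.4417), i.e. latitude -26.21°, longitude -135.13°.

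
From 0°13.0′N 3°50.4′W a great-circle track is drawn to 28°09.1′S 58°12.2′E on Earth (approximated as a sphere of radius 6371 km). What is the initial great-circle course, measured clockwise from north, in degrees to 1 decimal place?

Δλ = 62.043° = 1.0829 rad.
y = sin Δλ · cos φ₂ = (0.8833)(0.8817) = 0.7788
x = cos φ₁ sin φ₂ − sin φ₁ cos φ₂ cos Δλ = (1.0000)(-0.4718) − (0.0038)(0.8817)(0.4688) = -0.4734
θ = atan2(y, x) = 121.29°, so the bearing is 121.3°.

121.3°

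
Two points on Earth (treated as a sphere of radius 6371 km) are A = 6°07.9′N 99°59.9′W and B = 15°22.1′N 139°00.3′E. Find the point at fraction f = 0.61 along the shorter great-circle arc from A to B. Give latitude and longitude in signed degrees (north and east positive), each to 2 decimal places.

21.79°, -172.84°

The central angle between A and B is δ = 2.0549 rad.
With f = 0.61, the slerp weights are sin((1−f)δ)/sin δ = 0.8116 and sin(fδ)/sin δ = 1.0734.
Weighted sum of the unit vectors: (0.8116)·(-0.1726,-0.9792,0.1068) + (1.0734)·(-0.7278,0.6325,0.2650) = (-0.9213, -0.1157, 0.3712).
Converting back: φ = atan2(z, √(x²+y²)) = 21.79°, λ = atan2(y, x) = -172.84°.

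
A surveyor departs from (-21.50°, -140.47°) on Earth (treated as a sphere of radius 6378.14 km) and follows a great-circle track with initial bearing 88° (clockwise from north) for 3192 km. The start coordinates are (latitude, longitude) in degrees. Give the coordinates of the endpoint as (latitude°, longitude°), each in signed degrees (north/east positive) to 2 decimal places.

-17.82°, -110.23°

Angular distance δ = d/R = 3192/6378.14 = 0.50046 rad; initial bearing θ = 1.5359 rad.
sin φ₂ = sin φ₁ cos δ + cos φ₁ sin δ cos θ = (-0.3665)(0.8774) + (0.9304)(0.4798)(0.0349) = -0.3060, so φ₂ = -17.82°.
Δλ = atan2(sin θ sin δ cos φ₁, cos δ − sin φ₁ sin φ₂) = atan2(0.4462, 0.7652) = 30.245°.
λ₂ = -140.470° + 30.245° = -110.23°.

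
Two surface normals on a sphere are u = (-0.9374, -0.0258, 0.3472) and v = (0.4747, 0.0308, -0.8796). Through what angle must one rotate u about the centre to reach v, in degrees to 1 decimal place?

u·v = -0.7512; |u| = 1.0000, |v| = 1.0000.
cos θ = (u·v)/(|u||v|) = -0.7512, so θ = 138.7°.

138.7°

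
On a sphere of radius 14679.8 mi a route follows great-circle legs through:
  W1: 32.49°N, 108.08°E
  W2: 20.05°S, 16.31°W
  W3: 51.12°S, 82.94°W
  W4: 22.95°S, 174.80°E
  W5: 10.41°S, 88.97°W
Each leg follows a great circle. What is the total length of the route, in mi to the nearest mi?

Leg W1→W2: central angle 2.2545 rad, distance 33096.3 mi.
Leg W2→W3: central angle 1.0463 rad, distance 15359.4 mi.
Leg W3→W4: central angle 1.3890 rad, distance 20390.1 mi.
Leg W4→W5: central angle 1.5986 rad, distance 23467.6 mi.
Total: 33096.3 + 15359.4 + 20390.1 + 23467.6 ≈ 92313 mi.

92313 mi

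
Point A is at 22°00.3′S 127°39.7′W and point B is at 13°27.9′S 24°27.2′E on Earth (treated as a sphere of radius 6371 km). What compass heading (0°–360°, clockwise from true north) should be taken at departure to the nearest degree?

140°

Δλ = 152.115° = 2.6549 rad.
y = sin Δλ · cos φ₂ = (0.4677)(0.9725) = 0.4548
x = cos φ₁ sin φ₂ − sin φ₁ cos φ₂ cos Δλ = (0.9272)(-0.2329) − (-0.3747)(0.9725)(-0.8839) = -0.5380
θ = atan2(y, x) = 139.79°, so the bearing is 140°.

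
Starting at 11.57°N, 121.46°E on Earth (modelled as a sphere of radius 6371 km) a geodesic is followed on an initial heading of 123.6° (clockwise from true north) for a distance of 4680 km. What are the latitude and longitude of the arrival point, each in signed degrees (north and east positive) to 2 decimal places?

Angular distance δ = d/R = 4680/6371 = 0.73458 rad; initial bearing θ = 2.1572 rad.
sin φ₂ = sin φ₁ cos δ + cos φ₁ sin δ cos θ = (0.2006)(0.7421) + (0.9797)(0.6703)(-0.5534) = -0.2145, so φ₂ = -12.39°.
Δλ = atan2(sin θ sin δ cos φ₁, cos δ − sin φ₁ sin φ₂) = atan2(0.5469, 0.7851) = 34.862°.
λ₂ = 121.460° + 34.862° = 156.32°.

-12.39°, 156.32°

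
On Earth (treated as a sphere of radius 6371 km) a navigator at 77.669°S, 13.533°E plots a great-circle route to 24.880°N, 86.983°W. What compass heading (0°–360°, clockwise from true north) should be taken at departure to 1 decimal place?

265.4°

Δλ = -100.516° = -1.7543 rad.
y = sin Δλ · cos φ₂ = (-0.9832)(0.9072) = -0.8920
x = cos φ₁ sin φ₂ − sin φ₁ cos φ₂ cos Δλ = (0.2136)(0.4207) − (-0.9769)(0.9072)(-0.1825) = -0.0719
θ = atan2(y, x) = -94.61°; adding 360° gives 265.4°.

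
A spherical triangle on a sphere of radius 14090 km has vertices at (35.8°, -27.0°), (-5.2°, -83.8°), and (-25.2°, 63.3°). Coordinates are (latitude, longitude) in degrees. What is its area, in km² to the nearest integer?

Side lengths (central angles): a = 2.3717, b = 1.8265, c = 1.1710 rad; semiperimeter s = 2.6846.
By l'Huilier's theorem, tan(E/4) = √[tan(s/2) tan((s−a)/2) tan((s−b)/2) tan((s−c)/2)], giving spherical excess E = 1.9845 rad.
Area = E·R² = 1.9845 × (14090)² ≈ 393981017 km².

393981017 km²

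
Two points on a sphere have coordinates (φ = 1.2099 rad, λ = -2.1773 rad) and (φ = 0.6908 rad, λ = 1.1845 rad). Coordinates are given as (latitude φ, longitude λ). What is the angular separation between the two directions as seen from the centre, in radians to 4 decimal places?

In radians: φ₁ = 1.2099, φ₂ = 0.6908, Δλ = -167.383° = -2.9214 rad.
Haversine: a = sin²(Δφ/2) + cos φ₁ cos φ₂ sin²(Δλ/2) = 0.0659 + (0.3531)(0.7707)(0.9879) = 0.33474.
Central angle c = 2·arcsin(√a) = 1.23394 rad.
So the angular separation is 1.2339 rad.

1.2339 rad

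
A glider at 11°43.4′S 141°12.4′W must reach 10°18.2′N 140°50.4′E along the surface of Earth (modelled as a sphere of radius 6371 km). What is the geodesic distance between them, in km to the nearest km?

With latitudes φ₁ = -11.723°, φ₂ = 10.303° and longitude difference Δλ = -77.953°:
cos c = sin φ₁ sin φ₂ + cos φ₁ cos φ₂ cos Δλ = (-0.2032)(0.1789) + (0.9791)(0.9839)(0.2087) = 0.16472,
so c = arccos(0.16472) = 1.40532 rad.
Distance = R·c = 6371 × 1.4053 ≈ 8953 km.

8953 km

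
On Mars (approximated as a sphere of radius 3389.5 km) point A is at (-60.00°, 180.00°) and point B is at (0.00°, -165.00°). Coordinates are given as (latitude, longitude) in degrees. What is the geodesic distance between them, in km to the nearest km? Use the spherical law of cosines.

With latitudes φ₁ = -60.000°, φ₂ = 0.000° and longitude difference Δλ = 15.000°:
cos c = sin φ₁ sin φ₂ + cos φ₁ cos φ₂ cos Δλ = (-0.8660)(0.0000) + (0.5000)(1.0000)(0.9659) = 0.48296,
so c = arccos(0.48296) = 1.06676 rad.
Distance = R·c = 3389.5 × 1.0668 ≈ 3616 km.

3616 km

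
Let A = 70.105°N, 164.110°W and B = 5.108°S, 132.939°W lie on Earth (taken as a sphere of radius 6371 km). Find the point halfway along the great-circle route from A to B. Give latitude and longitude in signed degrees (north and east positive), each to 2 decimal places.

Central angle δ = 1.3630 rad. Interpolating on the sphere with fraction f = 0.5:
P = [sin((1−f)δ)·A + sin(fδ)·B] / sin δ = 0.6438·A + 0.6438·B in Cartesian coordinates,
giving P = (-0.6476, -0.5294, 0.5481), i.e. latitude 33.23°, longitude -140.73°.

33.23°, -140.73°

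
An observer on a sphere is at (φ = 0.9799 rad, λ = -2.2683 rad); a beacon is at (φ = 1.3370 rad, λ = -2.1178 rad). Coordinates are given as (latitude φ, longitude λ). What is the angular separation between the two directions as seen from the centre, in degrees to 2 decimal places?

Let φ₁ = 0.9799 rad, φ₂ = 1.3370 rad, and Δλ = 0.1505 rad.
cos c = sin φ₁ sin φ₂ + cos φ₁ cos φ₂ cos Δλ = (0.8304)(0.9728) + (0.5571)(0.2317)(0.9887) = 0.93546,
so c = arccos(0.93546) = 0.36125 rad.
So the angular separation is 20.70°.

20.70°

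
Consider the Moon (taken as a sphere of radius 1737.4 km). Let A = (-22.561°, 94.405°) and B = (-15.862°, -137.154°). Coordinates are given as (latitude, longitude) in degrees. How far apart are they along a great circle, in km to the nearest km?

3535 km

Let φ₁ = -0.3938 rad, φ₂ = -0.2768 rad, and Δλ = 2.2417 rad.
cos c = sin φ₁ sin φ₂ + cos φ₁ cos φ₂ cos Δλ = (-0.3837)(-0.2733) + (0.9235)(0.9619)(-0.6217) = -0.44740,
so c = arccos(-0.44740) = 2.03466 rad.
Distance = R·c = 1737.4 × 2.0347 ≈ 3535 km.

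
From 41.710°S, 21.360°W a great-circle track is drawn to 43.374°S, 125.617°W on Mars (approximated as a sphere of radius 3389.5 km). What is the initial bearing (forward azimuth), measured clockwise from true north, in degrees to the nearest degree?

228°

With φ₁ = -0.7280, φ₂ = -0.7570, Δλ = -1.8196 rad, the forward-azimuth formula gives
θ = atan2( sin Δλ cos φ₂ , cos φ₁ sin φ₂ − sin φ₁ cos φ₂ cos Δλ ) = atan2(-0.7045, -0.6318) = -131.89°.
Adding 360° brings this into [0°, 360°): 228°.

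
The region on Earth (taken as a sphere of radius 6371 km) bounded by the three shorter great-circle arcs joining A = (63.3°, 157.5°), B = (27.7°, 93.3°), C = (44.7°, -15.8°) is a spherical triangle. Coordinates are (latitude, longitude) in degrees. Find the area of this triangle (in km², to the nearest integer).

29411318 km²

Side lengths (central angles): a = 1.4495, b = 1.2543, c = 0.9417 rad; semiperimeter s = 1.8227.
By l'Huilier's theorem, tan(E/4) = √[tan(s/2) tan((s−a)/2) tan((s−b)/2) tan((s−c)/2)], giving spherical excess E = 0.7246 rad.
Area = E·R² = 0.7246 × (6371)² ≈ 29411318 km².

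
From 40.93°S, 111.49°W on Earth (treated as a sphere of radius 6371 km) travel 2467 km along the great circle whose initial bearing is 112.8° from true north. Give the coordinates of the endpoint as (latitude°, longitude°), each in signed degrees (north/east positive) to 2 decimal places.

Angular distance δ = d/R = 2467/6371 = 0.38722 rad; initial bearing θ = 1.9687 rad.
sin φ₂ = sin φ₁ cos δ + cos φ₁ sin δ cos θ = (-0.6551)(0.9260) + (0.7555)(0.3776)(-0.3875) = -0.7172, so φ₂ = -45.82°.
Δλ = atan2(sin θ sin δ cos φ₁, cos δ − sin φ₁ sin φ₂) = atan2(0.2630, 0.4561) = 29.969°.
λ₂ = -111.490° + 29.969° = -81.52°.

-45.82°, -81.52°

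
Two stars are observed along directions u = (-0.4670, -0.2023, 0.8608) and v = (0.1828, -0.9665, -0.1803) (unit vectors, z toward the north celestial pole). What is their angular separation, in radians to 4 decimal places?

1.6159 rad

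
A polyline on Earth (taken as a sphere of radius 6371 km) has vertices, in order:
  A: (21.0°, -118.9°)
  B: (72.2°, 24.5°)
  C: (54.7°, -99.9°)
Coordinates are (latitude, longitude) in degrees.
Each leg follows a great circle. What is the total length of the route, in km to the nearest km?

14559 km

Leg A→B: central angle 1.4585 rad, distance 9291.9 km.
Leg B→C: central angle 0.8268 rad, distance 5267.2 km.
Total: 9291.9 + 5267.2 ≈ 14559 km.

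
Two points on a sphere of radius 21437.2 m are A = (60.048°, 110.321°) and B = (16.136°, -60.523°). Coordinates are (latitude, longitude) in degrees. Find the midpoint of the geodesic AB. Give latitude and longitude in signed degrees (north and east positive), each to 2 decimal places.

The central angle between A and B is δ = 1.8056 rad.
With f = 0.5, the slerp weights are sin((1−f)δ)/sin δ = 0.8072 and sin(fδ)/sin δ = 0.8072.
Weighted sum of the unit vectors: (0.8072)·(-0.1734,0.4682,0.8664) + (0.8072)·(0.4727,-0.8363,0.2779) = (0.2416, -0.2971, 0.9238).
Converting back: φ = atan2(z, √(x²+y²)) = 67.48°, λ = atan2(y, x) = -50.88°.

67.48°, -50.88°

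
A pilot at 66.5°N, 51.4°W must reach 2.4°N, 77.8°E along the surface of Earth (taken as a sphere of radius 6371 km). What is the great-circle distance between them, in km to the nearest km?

With latitudes φ₁ = 66.500°, φ₂ = 2.400° and longitude difference Δλ = 129.200°:
cos c = sin φ₁ sin φ₂ + cos φ₁ cos φ₂ cos Δλ = (0.9171)(0.0419) + (0.3987)(0.9991)(-0.6320) = -0.21340,
so c = arccos(-0.21340) = 1.78585 rad.
Distance = R·c = 6371 × 1.7858 ≈ 11378 km.

11378 km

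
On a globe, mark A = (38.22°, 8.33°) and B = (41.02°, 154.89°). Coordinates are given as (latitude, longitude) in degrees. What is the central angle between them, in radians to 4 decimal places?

1.6595 rad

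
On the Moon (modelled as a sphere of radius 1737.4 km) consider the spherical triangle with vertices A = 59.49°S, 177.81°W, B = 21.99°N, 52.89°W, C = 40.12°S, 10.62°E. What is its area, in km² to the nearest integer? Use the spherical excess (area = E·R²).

5248132 km²

Side lengths (central angles): a = 1.4957, b = 1.3988, c = 2.2044 rad; semiperimeter s = 2.5495.
By l'Huilier's theorem, tan(E/4) = √[tan(s/2) tan((s−a)/2) tan((s−b)/2) tan((s−c)/2)], giving spherical excess E = 1.7386 rad.
Area = E·R² = 1.7386 × (1737.4)² ≈ 5248132 km².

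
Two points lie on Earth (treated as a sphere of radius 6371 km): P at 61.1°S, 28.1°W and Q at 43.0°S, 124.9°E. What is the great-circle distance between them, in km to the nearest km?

With latitudes φ₁ = -61.100°, φ₂ = -43.000° and longitude difference Δλ = 153.000°:
cos c = sin φ₁ sin φ₂ + cos φ₁ cos φ₂ cos Δλ = (-0.8755)(-0.6820) + (0.4833)(0.7314)(-0.8910) = 0.28214,
so c = arccos(0.28214) = 1.28477 rad.
Distance = R·c = 6371 × 1.2848 ≈ 8185 km.

8185 km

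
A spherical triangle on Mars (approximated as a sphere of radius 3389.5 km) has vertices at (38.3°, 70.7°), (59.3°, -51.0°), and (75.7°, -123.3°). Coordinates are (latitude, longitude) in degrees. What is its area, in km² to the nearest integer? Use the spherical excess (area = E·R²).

Side lengths (central angles): a = 0.5124, b = 1.1456, c = 1.2426 rad; semiperimeter s = 1.4503.
By l'Huilier's theorem, tan(E/4) = √[tan(s/2) tan((s−a)/2) tan((s−b)/2) tan((s−c)/2)], giving spherical excess E = 0.3383 rad.
Area = E·R² = 0.3383 × (3389.5)² ≈ 3886403 km².

3886403 km²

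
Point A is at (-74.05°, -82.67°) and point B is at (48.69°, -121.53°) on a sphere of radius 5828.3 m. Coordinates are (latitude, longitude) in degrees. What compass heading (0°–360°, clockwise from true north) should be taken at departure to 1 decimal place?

Δλ = -38.860° = -0.6782 rad.
y = sin Δλ · cos φ₂ = (-0.6274)(0.6601) = -0.4142
x = cos φ₁ sin φ₂ − sin φ₁ cos φ₂ cos Δλ = (0.2748)(0.7511) − (-0.9615)(0.6601)(0.7787) = 0.7007
θ = atan2(y, x) = -30.59°; adding 360° gives 329.4°.

329.4°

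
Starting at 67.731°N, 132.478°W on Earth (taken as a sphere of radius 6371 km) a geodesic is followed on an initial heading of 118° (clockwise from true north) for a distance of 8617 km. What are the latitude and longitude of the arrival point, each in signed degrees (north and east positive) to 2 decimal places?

1.53°, -72.90°

Angular distance δ = d/R = 8617/6371 = 1.35253 rad; initial bearing θ = 2.0595 rad.
sin φ₂ = sin φ₁ cos δ + cos φ₁ sin δ cos θ = (0.9254)(0.2165) + (0.3790)(0.9763)(-0.4695) = 0.0267, so φ₂ = 1.53°.
Δλ = atan2(sin θ sin δ cos φ₁, cos δ − sin φ₁ sin φ₂) = atan2(0.3267, 0.1918) = 59.577°.
λ₂ = -132.478° + 59.577° = -72.90°.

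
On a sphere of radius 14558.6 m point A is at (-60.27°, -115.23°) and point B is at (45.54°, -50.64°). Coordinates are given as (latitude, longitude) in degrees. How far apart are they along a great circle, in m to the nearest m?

30004 m

In radians: φ₁ = -1.0519, φ₂ = 0.7948, Δλ = 64.590° = 1.1273 rad.
cos c = sin φ₁ sin φ₂ + cos φ₁ cos φ₂ cos Δλ = (-0.8684)(0.7137) + (0.4959)(0.7004)(0.4291) = -0.47075,
so c = arccos(-0.47075) = 2.06094 rad.
Distance = R·c = 14558.6 × 2.0609 ≈ 30004 m.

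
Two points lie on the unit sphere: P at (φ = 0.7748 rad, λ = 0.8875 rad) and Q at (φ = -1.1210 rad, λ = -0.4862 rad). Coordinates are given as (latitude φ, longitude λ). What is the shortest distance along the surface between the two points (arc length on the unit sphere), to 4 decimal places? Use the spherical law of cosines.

2.1763

Let φ₁ = 0.7748 rad, φ₂ = -1.1210 rad, and Δλ = -1.3737 rad.
cos c = sin φ₁ sin φ₂ + cos φ₁ cos φ₂ cos Δλ = (0.6996)(-0.9005) + (0.7146)(0.4348)(0.1958) = -0.56915,
so c = arccos(-0.56915) = 2.17627 rad.
On the unit sphere the arc length equals the central angle: 2.1763.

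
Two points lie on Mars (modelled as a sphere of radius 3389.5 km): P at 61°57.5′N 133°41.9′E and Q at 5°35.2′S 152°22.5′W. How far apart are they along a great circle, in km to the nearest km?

5176 km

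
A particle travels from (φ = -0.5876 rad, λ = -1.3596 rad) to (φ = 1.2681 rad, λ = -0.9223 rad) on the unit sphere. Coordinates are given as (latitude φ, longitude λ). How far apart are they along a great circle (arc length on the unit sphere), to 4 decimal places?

1.8801

In radians: φ₁ = -0.5876, φ₂ = 1.2681, Δλ = 25.055° = 0.4373 rad.
Haversine: a = sin²(Δφ/2) + cos φ₁ cos φ₂ sin²(Δλ/2) = 0.6405 + (0.8323)(0.2981)(0.0471) = 0.65221.
Central angle c = 2·arcsin(√a) = 1.88012 rad.
On the unit sphere the arc length equals the central angle: 1.8801.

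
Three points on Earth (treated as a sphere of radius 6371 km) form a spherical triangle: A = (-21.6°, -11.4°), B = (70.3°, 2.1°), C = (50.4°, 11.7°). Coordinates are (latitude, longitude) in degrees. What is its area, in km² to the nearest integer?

6599145 km²

Side lengths (central angles): a = 0.3561, b = 1.3062, c = 1.6126 rad; semiperimeter s = 1.6375.
By l'Huilier's theorem, tan(E/4) = √[tan(s/2) tan((s−a)/2) tan((s−b)/2) tan((s−c)/2)], giving spherical excess E = 0.1626 rad.
Area = E·R² = 0.1626 × (6371)² ≈ 6599145 km².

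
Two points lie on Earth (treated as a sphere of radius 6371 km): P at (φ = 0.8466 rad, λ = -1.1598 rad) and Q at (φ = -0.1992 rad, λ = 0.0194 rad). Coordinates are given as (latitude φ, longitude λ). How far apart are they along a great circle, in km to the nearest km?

9372 km

In radians: φ₁ = 0.8466, φ₂ = -0.1992, Δλ = 67.563° = 1.1792 rad.
cos c = sin φ₁ sin φ₂ + cos φ₁ cos φ₂ cos Δλ = (0.7490)(-0.1979) + (0.6625)(0.9802)(0.3817) = 0.09964,
so c = arccos(0.09964) = 1.47099 rad.
Distance = R·c = 6371 × 1.4710 ≈ 9372 km.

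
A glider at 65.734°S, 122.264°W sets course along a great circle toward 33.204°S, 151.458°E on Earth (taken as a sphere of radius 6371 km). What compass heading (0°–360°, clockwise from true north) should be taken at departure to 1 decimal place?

258.1°

With φ₁ = -1.1473, φ₂ = -0.5795, Δλ = -1.5058 rad, the forward-azimuth formula gives
θ = atan2( sin Δλ cos φ₂ , cos φ₁ sin φ₂ − sin φ₁ cos φ₂ cos Δλ ) = atan2(-0.8350, -0.1755) = -101.87°.
Adding 360° brings this into [0°, 360°): 258.1°.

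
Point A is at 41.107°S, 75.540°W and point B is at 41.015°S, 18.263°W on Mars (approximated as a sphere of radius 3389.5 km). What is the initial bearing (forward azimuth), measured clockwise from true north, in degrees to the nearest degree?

110°

With φ₁ = -0.7175, φ₂ = -0.7158, Δλ = 0.9997 rad, the forward-azimuth formula gives
θ = atan2( sin Δλ cos φ₂ , cos φ₁ sin φ₂ − sin φ₁ cos φ₂ cos Δλ ) = atan2(0.6348, -0.2263) = 109.62°.
So the initial bearing is 110°.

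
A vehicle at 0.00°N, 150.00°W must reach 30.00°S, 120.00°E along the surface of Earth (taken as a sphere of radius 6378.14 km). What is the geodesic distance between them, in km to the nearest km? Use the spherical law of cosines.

10019 km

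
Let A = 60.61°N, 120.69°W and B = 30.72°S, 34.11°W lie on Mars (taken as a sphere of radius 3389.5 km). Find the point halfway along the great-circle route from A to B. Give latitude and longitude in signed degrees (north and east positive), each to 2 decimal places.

Central angle δ = 2.0042 rad. Interpolating on the sphere with fraction f = 0.5:
P = [sin((1−f)δ)·A + sin(fδ)·B] / sin δ = 0.9284·A + 0.9284·B in Cartesian coordinates,
giving P = (0.4283, -0.8394, 0.3347), i.e. latitude 19.55°, longitude -62.97°.

19.55°, -62.97°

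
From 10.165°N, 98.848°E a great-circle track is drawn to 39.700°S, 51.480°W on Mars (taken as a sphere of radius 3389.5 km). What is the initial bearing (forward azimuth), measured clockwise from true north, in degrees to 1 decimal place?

216.7°

With φ₁ = 0.1774, φ₂ = -0.6929, Δλ = -2.6237 rad, the forward-azimuth formula gives
θ = atan2( sin Δλ cos φ₂ , cos φ₁ sin φ₂ − sin φ₁ cos φ₂ cos Δλ ) = atan2(-0.3809, -0.5108) = -143.29°.
Adding 360° brings this into [0°, 360°): 216.7°.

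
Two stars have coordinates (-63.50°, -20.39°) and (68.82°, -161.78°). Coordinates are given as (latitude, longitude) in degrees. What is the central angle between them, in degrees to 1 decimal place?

163.8°

Let φ₁ = -1.1083 rad, φ₂ = 1.2011 rad, and Δλ = -2.4677 rad.
cos c = sin φ₁ sin φ₂ + cos φ₁ cos φ₂ cos Δλ = (-0.8949)(0.9324) + (0.4462)(0.3613)(-0.7814) = -0.96045,
so c = arccos(-0.96045) = 2.85942 rad.
So the angular separation is 163.8°.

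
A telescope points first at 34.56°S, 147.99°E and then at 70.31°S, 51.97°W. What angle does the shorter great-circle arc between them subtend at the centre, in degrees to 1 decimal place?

In radians: φ₁ = -0.6032, φ₂ = -1.2271, Δλ = 160.040° = 2.7932 rad.
cos c = sin φ₁ sin φ₂ + cos φ₁ cos φ₂ cos Δλ = (-0.5673)(-0.9415) + (0.8235)(0.3369)(-0.9399) = 0.27329,
so c = arccos(0.27329) = 1.29398 rad.
So the angular separation is 74.1°.

74.1°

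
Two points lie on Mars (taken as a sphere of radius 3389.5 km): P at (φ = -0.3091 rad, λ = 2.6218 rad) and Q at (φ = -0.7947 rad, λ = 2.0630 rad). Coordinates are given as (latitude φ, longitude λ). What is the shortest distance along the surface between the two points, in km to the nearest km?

2276 km

In radians: φ₁ = -0.3091, φ₂ = -0.7947, Δλ = -32.017° = -0.5588 rad.
cos c = sin φ₁ sin φ₂ + cos φ₁ cos φ₂ cos Δλ = (-0.3042)(-0.7137) + (0.9526)(0.7005)(0.8479) = 0.78289,
so c = arccos(0.78289) = 0.67149 rad.
Distance = R·c = 3389.5 × 0.6715 ≈ 2276 km.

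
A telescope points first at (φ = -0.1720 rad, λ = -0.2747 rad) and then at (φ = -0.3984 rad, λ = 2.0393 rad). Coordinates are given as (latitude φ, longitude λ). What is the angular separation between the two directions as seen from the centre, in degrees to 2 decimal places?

123.23°

With latitudes φ₁ = -9.855°, φ₂ = -22.827° and longitude difference Δλ = 132.582°:
cos c = sin φ₁ sin φ₂ + cos φ₁ cos φ₂ cos Δλ = (-0.1712)(-0.3879) + (0.9852)(0.9217)(-0.6767) = -0.54806,
so c = arccos(-0.54806) = 2.15084 rad.
So the angular separation is 123.23°.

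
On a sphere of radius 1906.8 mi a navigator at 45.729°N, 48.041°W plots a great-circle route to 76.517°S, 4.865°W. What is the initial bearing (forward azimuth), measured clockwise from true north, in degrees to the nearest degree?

Δλ = 43.176° = 0.7536 rad.
y = sin Δλ · cos φ₂ = (0.6842)(0.2332) = 0.1595
x = cos φ₁ sin φ₂ − sin φ₁ cos φ₂ cos Δλ = (0.6981)(-0.9724) − (0.7160)(0.2332)(0.7293) = -0.8006
θ = atan2(y, x) = 168.73°, so the bearing is 169°.

169°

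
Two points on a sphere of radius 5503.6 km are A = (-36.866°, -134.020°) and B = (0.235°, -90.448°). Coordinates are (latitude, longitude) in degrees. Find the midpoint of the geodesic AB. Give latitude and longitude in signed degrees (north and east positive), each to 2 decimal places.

Central angle δ = 0.9555 rad. Interpolating on the sphere with fraction f = 0.5:
P = [sin((1−f)δ)·A + sin(fδ)·B] / sin δ = 0.5630·A + 0.5630·B in Cartesian coordinates,
giving P = (-0.3174, -0.8870, -0.3355), i.e. latitude -19.60°, longitude -109.69°.

-19.60°, -109.69°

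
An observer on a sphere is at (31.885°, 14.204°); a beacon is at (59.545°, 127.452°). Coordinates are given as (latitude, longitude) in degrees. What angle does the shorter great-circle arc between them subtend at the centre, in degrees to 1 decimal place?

Let φ₁ = 0.5565 rad, φ₂ = 1.0393 rad, and Δλ = 1.9766 rad.
cos c = sin φ₁ sin φ₂ + cos φ₁ cos φ₂ cos Δλ = (0.5282)(0.8620) + (0.8491)(0.5069)(-0.3947) = 0.28546,
so c = arccos(0.28546) = 1.28131 rad.
So the angular separation is 73.4°.

73.4°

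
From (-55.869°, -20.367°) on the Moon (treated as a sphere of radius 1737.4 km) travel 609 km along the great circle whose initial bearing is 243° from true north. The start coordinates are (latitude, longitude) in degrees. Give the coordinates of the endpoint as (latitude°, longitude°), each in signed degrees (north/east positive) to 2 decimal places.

-59.87°, -57.92°

Angular distance δ = d/R = 609/1737.4 = 0.35052 rad; initial bearing θ = 4.2412 rad.
sin φ₂ = sin φ₁ cos δ + cos φ₁ sin δ cos θ = (-0.8278)(0.9392) + (0.5611)(0.3434)(-0.4540) = -0.8649, so φ₂ = -59.87°.
Δλ = atan2(sin θ sin δ cos φ₁, cos δ − sin φ₁ sin φ₂) = atan2(-0.1717, 0.2233) = -37.556°.
λ₂ = -20.367° − 37.556° = -57.92°.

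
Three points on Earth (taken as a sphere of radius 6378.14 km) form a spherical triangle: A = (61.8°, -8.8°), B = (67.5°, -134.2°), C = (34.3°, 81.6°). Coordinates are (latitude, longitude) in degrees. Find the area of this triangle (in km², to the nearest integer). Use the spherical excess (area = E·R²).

Side lengths (central angles): a = 1.3034, b = 1.0542, c = 0.7821 rad; semiperimeter s = 1.5698.
By l'Huilier's theorem, tan(E/4) = √[tan(s/2) tan((s−a)/2) tan((s−b)/2) tan((s−c)/2)], giving spherical excess E = 0.4822 rad.
Area = E·R² = 0.4822 × (6378.14)² ≈ 19614682 km².

19614682 km²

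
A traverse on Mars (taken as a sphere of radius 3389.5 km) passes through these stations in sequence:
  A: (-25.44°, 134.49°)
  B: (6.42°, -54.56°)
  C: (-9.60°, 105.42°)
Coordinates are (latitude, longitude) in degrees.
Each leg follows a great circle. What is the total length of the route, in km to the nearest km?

Leg A→B: central angle 2.7769 rad, distance 9412.3 km.
Leg B→C: central angle 2.7912 rad, distance 9460.9 km.
Total: 9412.3 + 9460.9 ≈ 18873 km.

18873 km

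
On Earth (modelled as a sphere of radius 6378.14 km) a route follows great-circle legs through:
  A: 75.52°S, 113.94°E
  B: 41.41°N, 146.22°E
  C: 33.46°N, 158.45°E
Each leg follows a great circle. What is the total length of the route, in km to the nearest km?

Leg A→B: central angle 2.0736 rad, distance 13225.7 km.
Leg B→C: central angle 0.2187 rad, distance 1394.6 km.
Total: 13225.7 + 1394.6 ≈ 14620 km.

14620 km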